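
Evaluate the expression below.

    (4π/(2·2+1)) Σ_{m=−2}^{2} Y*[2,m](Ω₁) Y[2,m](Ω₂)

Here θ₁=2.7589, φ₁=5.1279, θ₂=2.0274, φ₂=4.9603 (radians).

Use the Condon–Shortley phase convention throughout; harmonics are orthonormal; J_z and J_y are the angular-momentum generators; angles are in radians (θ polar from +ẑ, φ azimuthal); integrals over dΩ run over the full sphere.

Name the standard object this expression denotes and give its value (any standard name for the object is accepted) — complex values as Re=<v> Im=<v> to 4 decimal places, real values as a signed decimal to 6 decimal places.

Legendre polynomial (addition theorem), +0.320239

This sum is the spherical-harmonic addition theorem: it equals the Legendre polynomial P_l(cos γ) of the angle γ between the two directions.
Term-by-term m-sum for l=2 (normalisation 4π/5 = 2.513274):
  [-2]  conj(Y_{2,-2})(Ω₁) = -0.036310-0.039784i ; Y_{2,-2}(Ω₂) = -0.273711+0.148048i ; Δ = +0.015828+0.005514i
  [-1]  conj(Y_{2,-1})(Ω₁) = -0.108025+0.244845i ; Y_{2,-1}(Ω₂) = -0.075018-0.296377i ; Δ = +0.080670+0.013648i
  [+0]  conj(Y_{2,0})(Ω₁) = +0.498846-0.000000i ; Y_{2,0}(Ω₂) = -0.131460+0.000000i ; Δ = -0.065578+0.000000i
  [+1]  conj(Y_{2,1})(Ω₁) = +0.108025+0.244845i ; Y_{2,1}(Ω₂) = +0.075018-0.296377i ; Δ = +0.080670-0.013648i
  [+2]  conj(Y_{2,2})(Ω₁) = -0.036310+0.039784i ; Y_{2,2}(Ω₂) = -0.273711-0.148048i ; Δ = +0.015828-0.005514i
Σ over m = +0.127419+0.000000i; ×(4π/5) → +0.320239+0.000000i. Real part: 0.320239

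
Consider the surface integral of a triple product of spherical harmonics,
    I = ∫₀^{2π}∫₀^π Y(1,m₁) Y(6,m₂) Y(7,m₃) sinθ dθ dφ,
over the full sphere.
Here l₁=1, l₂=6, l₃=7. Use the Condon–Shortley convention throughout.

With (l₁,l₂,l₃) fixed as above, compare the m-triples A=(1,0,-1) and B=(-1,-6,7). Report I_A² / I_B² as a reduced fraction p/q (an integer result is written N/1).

Shared (l₁,l₂,l₃)=(1,6,7): N and (l;000)² cancel in I_A²/I_B².
A: Δ = 0!·2!·12!/15! = 1/1365; Racah Σ t=0..0: t=0:+1/1036800 = 1/1036800; ⇒ 3j(1 6 7; 1 0 -1)² = 4/195, sgn +1
B: Δ = 0!·2!·12!/15! = 1/1365; Racah Σ t=0..0: t=0:+1/958003200 = 1/958003200; ⇒ 3j(1 6 7; -1 -6 7)² = 1/15, sgn +1
I_A²/I_B² = (4/195)/(1/15) = 4/13

4/13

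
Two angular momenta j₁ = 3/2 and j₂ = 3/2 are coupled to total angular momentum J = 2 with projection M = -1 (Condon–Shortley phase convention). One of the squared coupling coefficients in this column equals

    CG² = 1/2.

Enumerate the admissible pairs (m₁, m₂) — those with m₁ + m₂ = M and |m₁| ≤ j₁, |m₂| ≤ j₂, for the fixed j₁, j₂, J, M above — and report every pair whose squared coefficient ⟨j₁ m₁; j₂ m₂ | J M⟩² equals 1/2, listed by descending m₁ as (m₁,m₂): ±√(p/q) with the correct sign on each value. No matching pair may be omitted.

Admissible pairs with m₁+m₂ = M = -1: (-3/2,1/2), (-1/2,-1/2), (1/2,-3/2)
  (m₁,m₂)=(1/2,-3/2): CG² = 1/2, CG = +√(1/2)   ← matches the target
  (m₁,m₂)=(-1/2,-1/2): CG² = 0/1, CG = 0
  (m₁,m₂)=(-3/2,1/2): CG² = 1/2, CG = −√(1/2)   ← matches the target
Pairs with CG² = 1/2: (1/2,-3/2): +√(1/2); (-3/2,1/2): −√(1/2)

(1/2,-3/2): +√(1/2); (-3/2,1/2): −√(1/2)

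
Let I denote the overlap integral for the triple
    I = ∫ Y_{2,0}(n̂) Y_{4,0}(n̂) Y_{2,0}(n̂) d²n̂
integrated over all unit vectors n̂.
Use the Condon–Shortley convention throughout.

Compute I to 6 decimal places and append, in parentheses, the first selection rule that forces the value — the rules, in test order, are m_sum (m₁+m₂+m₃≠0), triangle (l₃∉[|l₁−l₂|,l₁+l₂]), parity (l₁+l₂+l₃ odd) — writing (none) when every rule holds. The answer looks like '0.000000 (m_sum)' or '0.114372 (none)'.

Rules hold: Σm=0, L=8 even, 2≤2≤6.
N = 5·9·5 = 225
Δ = 4!·0!·4!/9! = 1/630
Racah Σ t=2..2: t=2:+1/16 = 1/16
⇒ 3j(2 4 2; 0 0 0)² = 2/35, sgn +1
(m-triple is (0,0,0) — same symbol as above.)
4πI² = N·(3j₀)²·(3jₘ)² = 36/49
I = +1·√(0.734694/4π) = 0.24179554
No selection rule forces the value: the integral is nonzero (none).

0.241796 (none)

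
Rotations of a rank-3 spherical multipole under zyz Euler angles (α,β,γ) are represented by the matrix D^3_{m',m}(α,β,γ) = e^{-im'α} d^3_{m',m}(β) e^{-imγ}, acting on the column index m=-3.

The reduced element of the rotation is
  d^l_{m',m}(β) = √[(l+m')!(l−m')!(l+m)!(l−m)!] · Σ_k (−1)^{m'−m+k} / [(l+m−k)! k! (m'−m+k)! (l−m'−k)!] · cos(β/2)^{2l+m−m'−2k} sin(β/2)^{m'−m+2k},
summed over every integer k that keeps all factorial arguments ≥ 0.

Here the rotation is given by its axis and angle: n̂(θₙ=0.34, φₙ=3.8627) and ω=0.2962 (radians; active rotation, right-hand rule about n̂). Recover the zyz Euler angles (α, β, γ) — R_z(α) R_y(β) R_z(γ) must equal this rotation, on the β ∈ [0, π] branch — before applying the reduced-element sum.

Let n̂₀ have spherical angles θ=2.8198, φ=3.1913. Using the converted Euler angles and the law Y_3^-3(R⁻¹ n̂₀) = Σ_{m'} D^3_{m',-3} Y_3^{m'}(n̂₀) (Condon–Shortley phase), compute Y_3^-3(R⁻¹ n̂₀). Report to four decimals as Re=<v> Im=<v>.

Axis–angle → zyz. n̂ = (sinθₙcosφₙ, sinθₙsinφₙ, cosθₙ) = (-0.250474, -0.220174, +0.942755), ω = 0.2962.
R = I cosω + sinω [n̂]ₓ + (1−cosω) n̂n̂ᵀ gives
  R = [+0.959185, -0.272777, -0.074549; +0.277580, +0.958564, +0.064071; +0.053983, -0.082149, +0.995157]
β = atan2(√(R₁₃²+R₂₃²), R₃₃) = 0.098458; α = atan2(R₂₃, R₁₃) mod 2π = 2.431639; γ = atan2(R₃₂, −R₃₁) mod 2π = 4.131017
Need the full column D^3_{m',-3} for m'=−3..3 at α=2.4316, β=0.0985, γ=4.1310.
cos(β/2)=0.998788, sin(β/2)=0.049209
d^3_{-3,-3}: single k=0 term ⇒ +0.992753;  D = +0.663800+0.738193i
d^3_{-2,-3}: single k=0 term ⇒ -0.119809;  D = +0.002687+0.119779i
d^3_{-1,-3}: single k=0 term ⇒ +0.009333;  D = -0.005923+0.007213i
d^3_{0,-3}: single k=0 term ⇒ -0.000531;  D = -0.000523+0.000092i
d^3_{1,-3}: single k=0 term ⇒ +0.000023;  D = -0.000019-0.000012i
d^3_{2,-3}: single k=0 term ⇒ -0.000001;  D = -0.000000-0.000001i
d^3_{3,-3}: single k=0 term ⇒ +0.000000;  D = +0.000000-0.000000i
Y_3^{m'}(θ=2.8198,φ=3.1913) and Σ D·Y over m':
  (+0.6638+0.7382i)·(-0.0131+0.0020i)  (+0.0027+0.1198i)·(-0.0965+0.0096i)  (-0.0059+0.0072i)·(-0.3573+0.0178i)  (-0.0005+0.0001i)·(-0.5310+0.0000i)  (-0.0000-0.0000i)·(+0.3573+0.0178i)  (-0.0000-0.0000i)·(-0.0965-0.0096i)  (+0.0000-0.0000i)·(+0.0131+0.0020i)
Y_3^-3(R⁻¹ n̂) = -0.009265-0.022601i

Re=-0.0093 Im=-0.0226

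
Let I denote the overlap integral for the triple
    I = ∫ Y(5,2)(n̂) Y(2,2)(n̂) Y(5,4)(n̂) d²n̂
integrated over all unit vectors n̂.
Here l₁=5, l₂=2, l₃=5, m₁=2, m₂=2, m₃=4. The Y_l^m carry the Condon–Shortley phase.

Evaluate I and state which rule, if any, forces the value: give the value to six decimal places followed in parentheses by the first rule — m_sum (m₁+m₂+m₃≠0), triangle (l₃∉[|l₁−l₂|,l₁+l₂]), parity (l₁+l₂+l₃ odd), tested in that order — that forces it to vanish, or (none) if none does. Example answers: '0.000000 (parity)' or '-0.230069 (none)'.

0.000000 (m_sum)

2 + 2 + 4 = 8 ≠ 0: azimuthal integral kills it; I = 0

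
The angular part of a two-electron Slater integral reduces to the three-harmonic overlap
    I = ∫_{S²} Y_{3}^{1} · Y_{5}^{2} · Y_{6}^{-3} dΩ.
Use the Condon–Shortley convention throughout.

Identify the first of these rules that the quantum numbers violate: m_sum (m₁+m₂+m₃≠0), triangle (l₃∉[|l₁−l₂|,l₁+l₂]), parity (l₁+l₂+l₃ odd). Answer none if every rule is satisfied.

m₁+m₂+m₃ = 1 + 2 − 3 = 0  ✓
triangle: |3−5|=2 ≤ l₃=6 ≤ 3+5=8  ✓
parity: l₁+l₂+l₃ = 14 is even  ✓

none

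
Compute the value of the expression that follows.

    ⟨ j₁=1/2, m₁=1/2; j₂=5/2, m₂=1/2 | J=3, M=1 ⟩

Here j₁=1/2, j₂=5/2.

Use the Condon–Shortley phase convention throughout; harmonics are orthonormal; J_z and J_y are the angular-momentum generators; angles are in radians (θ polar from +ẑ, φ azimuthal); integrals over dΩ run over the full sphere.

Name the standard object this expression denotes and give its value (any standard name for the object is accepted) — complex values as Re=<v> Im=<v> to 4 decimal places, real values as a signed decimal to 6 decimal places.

This is a Clebsch–Gordan (vector-coupling) coefficient.
√[7·0!1!5!/7! · 1!0!3!2!4!2!] = √(96)
  +(−1)^0/∏(0,0,0,3,1,2)! = 1/12  (running 1/12)
⟨..|..⟩ = √(96)·(1/12) = +0.816497

Clebsch–Gordan coefficient, +√(2/3) ≈ +0.816497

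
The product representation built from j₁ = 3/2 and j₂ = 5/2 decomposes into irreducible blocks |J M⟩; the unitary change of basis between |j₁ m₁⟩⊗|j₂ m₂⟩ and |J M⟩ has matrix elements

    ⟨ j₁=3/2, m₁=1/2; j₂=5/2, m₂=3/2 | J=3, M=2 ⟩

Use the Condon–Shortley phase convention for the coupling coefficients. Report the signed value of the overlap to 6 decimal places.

−√(1/12) = -0.288675

triangle: 1!×2!×4!/8! = 48/40320
(j±m)!: 2!×1!×4!×1!×5!×1! = 5760
prefactor² = (2J+1)×Δ×N² = 48
  k=0: +1/(0!×1!×1!×4!×1!×0!) = 1/24
  k=1: −1/(1!×0!×0!×3!×2!×1!) = -1/12
Σ = -1/24  ⇒  CG² = 48×(-1/24)² = 1/12
CG = −√(1/12) = -0.288675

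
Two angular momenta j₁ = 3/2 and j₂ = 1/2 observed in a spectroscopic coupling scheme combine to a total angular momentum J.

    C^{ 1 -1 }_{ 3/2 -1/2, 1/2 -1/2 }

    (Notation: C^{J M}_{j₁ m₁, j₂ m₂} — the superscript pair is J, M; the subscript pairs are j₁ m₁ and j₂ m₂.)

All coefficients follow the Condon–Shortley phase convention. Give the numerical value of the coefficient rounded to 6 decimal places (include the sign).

triangle: 1!*2!*0!/4! = 2/24
(j±m)!: 1!*2!*0!*1!*0!*2! = 4
prefactor² = (2J+1)*Δ*N² = 1
  k=0: +1/(0!*1!*2!*0!*0!*0!) = 1/2
Σ = 1/2  ⇒  CG² = 1*(1/2)² = 1/4
CG = +√(1/4) = +0.500000

+√(1/4) ≈ +0.500000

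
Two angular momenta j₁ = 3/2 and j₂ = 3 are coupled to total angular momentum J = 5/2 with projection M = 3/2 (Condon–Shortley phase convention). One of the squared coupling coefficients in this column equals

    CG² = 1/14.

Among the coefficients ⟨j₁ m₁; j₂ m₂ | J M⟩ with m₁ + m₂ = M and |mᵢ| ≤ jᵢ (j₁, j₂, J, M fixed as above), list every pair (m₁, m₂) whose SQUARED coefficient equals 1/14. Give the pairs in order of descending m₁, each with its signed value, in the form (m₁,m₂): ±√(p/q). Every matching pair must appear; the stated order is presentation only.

Admissible pairs with m₁+m₂ = M = 3/2: (-3/2,3), (-1/2,2), (1/2,1), (3/2,0)
  (m₁,m₂)=(3/2,0): CG² = 9/35, CG = +√(9/35)
  (m₁,m₂)=(1/2,1): CG² = 7/20, CG = −√(7/20)
  (m₁,m₂)=(-1/2,2): CG² = 1/14, CG = +√(1/14)   ← matches the target
  (m₁,m₂)=(-3/2,3): CG² = 9/28, CG = +√(9/28)
Pairs with CG² = 1/14: (-1/2,2): +√(1/14)

(-1/2,2): +√(1/14)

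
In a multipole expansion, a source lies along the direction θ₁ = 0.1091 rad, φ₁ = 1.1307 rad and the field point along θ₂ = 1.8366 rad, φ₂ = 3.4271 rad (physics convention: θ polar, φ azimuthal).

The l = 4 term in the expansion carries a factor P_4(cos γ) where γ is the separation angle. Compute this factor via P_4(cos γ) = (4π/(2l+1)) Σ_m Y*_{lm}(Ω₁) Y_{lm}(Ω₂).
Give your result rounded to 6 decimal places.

Addition theorem: P_4(cos γ) = (4π/9) Σ_m Y*_{lm}(Ω₁) Y_{lm}(Ω₂), m = −4…4:
  m=-4: (-0.00001 - 0.00006j) × (0.15947 - 0.34885j) = -0.00002 - 0.00001j  (running Σ = -0.00002 - 0.00001j)
  m=-3: (-0.00156 - 0.00040j) × (0.19348 - 0.22316j) = -0.00039 + 0.00027j  (running Σ = -0.00041 + 0.00026j)
  m=-2: (-0.01495 + 0.01809j) × (-0.13546 + 0.08702j) = 0.00045 - 0.00375j  (running Σ = 0.00004 - 0.00349j)
  m=-1: (0.08545 + 0.18146j) × (-0.28959 + 0.08500j) = -0.04017 - 0.04529j  (running Σ = -0.04013 - 0.04877j)
  m=0: (0.79664 + 0.00000j) × (0.11600 + 0.00000j) = 0.09241 + 0.00000j  (running Σ = 0.05228 - 0.04877j)
  m=1: (-0.08545 + 0.18146j) × (0.28959 + 0.08500j) = -0.04017 + 0.04529j  (running Σ = 0.01211 - 0.00349j)
  m=2: (-0.01495 - 0.01809j) × (-0.13546 - 0.08702j) = 0.00045 + 0.00375j  (running Σ = 0.01256 + 0.00026j)
  m=3: (0.00156 - 0.00040j) × (-0.19348 - 0.22316j) = -0.00039 - 0.00027j  (running Σ = 0.01217 - 0.00001j)
  m=4: (-0.00001 + 0.00006j) × (0.15947 + 0.34885j) = -0.00002 + 0.00001j  (running Σ = 0.01215 - 0.00000j)
Total Σ_m = 0.01215 - 0.00000j. Multiply by 1.396263: 0.01696 - 0.00000j. P_4(cos γ) = 0.016959

0.016959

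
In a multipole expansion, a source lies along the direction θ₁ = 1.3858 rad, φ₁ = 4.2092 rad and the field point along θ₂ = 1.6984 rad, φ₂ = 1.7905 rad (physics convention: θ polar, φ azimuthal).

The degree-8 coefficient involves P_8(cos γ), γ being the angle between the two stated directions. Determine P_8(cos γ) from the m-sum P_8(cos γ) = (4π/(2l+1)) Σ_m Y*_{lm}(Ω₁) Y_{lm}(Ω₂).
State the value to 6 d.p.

0.182107

Addition theorem: P_8(cos γ) = (4π/17) Σ_m Y*_{lm}(Ω₁) Y_{lm}(Ω₂), m = −8…8:
  [-8]  conj(Y_{8,-8})(Ω₁) = -0.284806+0.347282i ; Y_{8,-8}(Ω₂) = -0.089687-0.474440i ; Δ = +0.190308+0.103977i
  [-7]  conj(Y_{8,-7})(Ω₁) = -0.124930-0.312121i ; Y_{8,-7}(Ω₂) = -0.247663-0.008144i ; Δ = +0.028399+0.078318i
  [-6]  conj(Y_{8,-6})(Ω₁) = -0.165936-0.020423i ; Y_{8,-6}(Ω₂) = +0.067811-0.262746i ; Δ = -0.016618+0.042214i
  [-5]  conj(Y_{8,-5})(Ω₁) = +0.200323-0.277276i ; Y_{8,-5}(Ω₂) = -0.243910-0.124598i ; Δ = -0.083409+0.042670i
  [-4]  conj(Y_{8,-4})(Ω₁) = -0.026298-0.055577i ; Y_{8,-4}(Ω₂) = +0.124512-0.150255i ; Δ = -0.011625-0.002969i
  [-3]  conj(Y_{8,-3})(Ω₁) = +0.329713+0.020213i ; Y_{8,-3}(Ω₂) = -0.171989-0.222012i ; Δ = -0.052219-0.076677i
  [-2]  conj(Y_{8,-2})(Ω₁) = +0.006937-0.010957i ; Y_{8,-2}(Ω₂) = +0.144302-0.067830i ; Δ = +0.000258-0.002052i
  [-1]  conj(Y_{8,-1})(Ω₁) = +0.155235+0.282014i ; Y_{8,-1}(Ω₂) = -0.061563-0.275685i ; Δ = +0.068190-0.060157i
  [+0]  conj(Y_{8,0})(Ω₁) = -0.001412-0.000000i ; Y_{8,0}(Ω₂) = +0.148676+0.000000i ; Δ = -0.000210-0.000000i
  [+1]  conj(Y_{8,1})(Ω₁) = -0.155235+0.282014i ; Y_{8,1}(Ω₂) = +0.061563-0.275685i ; Δ = +0.068190+0.060157i
  [+2]  conj(Y_{8,2})(Ω₁) = +0.006937+0.010957i ; Y_{8,2}(Ω₂) = +0.144302+0.067830i ; Δ = +0.000258+0.002052i
  [+3]  conj(Y_{8,3})(Ω₁) = -0.329713+0.020213i ; Y_{8,3}(Ω₂) = +0.171989-0.222012i ; Δ = -0.052219+0.076677i
  [+4]  conj(Y_{8,4})(Ω₁) = -0.026298+0.055577i ; Y_{8,4}(Ω₂) = +0.124512+0.150255i ; Δ = -0.011625+0.002969i
  [+5]  conj(Y_{8,5})(Ω₁) = -0.200323-0.277276i ; Y_{8,5}(Ω₂) = +0.243910-0.124598i ; Δ = -0.083409-0.042670i
  [+6]  conj(Y_{8,6})(Ω₁) = -0.165936+0.020423i ; Y_{8,6}(Ω₂) = +0.067811+0.262746i ; Δ = -0.016618-0.042214i
  [+7]  conj(Y_{8,7})(Ω₁) = +0.124930-0.312121i ; Y_{8,7}(Ω₂) = +0.247663-0.008144i ; Δ = +0.028399-0.078318i
  [+8]  conj(Y_{8,8})(Ω₁) = -0.284806-0.347282i ; Y_{8,8}(Ω₂) = -0.089687+0.474440i ; Δ = +0.190308-0.103977i
Total Σ_m = +0.246357+0.000000i. Multiply by 0.739198: +0.182107+0.000000i. P_8(cos γ) = 0.182107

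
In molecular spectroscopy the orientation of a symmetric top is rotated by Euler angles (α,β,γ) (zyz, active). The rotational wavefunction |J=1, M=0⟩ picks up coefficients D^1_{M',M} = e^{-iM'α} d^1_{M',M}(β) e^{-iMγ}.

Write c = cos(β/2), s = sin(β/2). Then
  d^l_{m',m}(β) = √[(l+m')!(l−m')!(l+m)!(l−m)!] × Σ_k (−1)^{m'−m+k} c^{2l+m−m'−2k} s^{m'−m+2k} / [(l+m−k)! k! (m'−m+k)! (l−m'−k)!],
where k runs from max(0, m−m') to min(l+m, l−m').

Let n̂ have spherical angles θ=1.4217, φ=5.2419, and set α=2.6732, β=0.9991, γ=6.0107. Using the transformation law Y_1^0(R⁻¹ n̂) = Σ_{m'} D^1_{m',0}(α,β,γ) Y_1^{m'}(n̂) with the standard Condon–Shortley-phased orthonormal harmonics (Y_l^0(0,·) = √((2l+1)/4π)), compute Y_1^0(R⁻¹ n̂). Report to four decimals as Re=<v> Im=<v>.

Need the full column D^1_{m',0} for m'=−1..1 at α=2.6732, β=0.9991, γ=6.0107.
cos(β/2)=0.877798, sin(β/2)=0.479031
d^1_{-1,0}: single k=1 term ⇒ +0.594666;  D = -0.530617+0.268463i
d^1_{0,0}: k∈[0..1] ⇒ +0.770530 -0.229470 = +0.541059;  D = +0.541059+0.000000i
d^1_{1,0}: single k=0 term ⇒ -0.594666;  D = +0.530617+0.268463i
Y_1^{m'}(θ=1.4217,φ=5.2419) and Σ D·Y over m':
  (-0.5306+0.2685i)·(+0.1726+0.2949i)  (+0.5411+0.0000i)·(+0.0726+0.0000i)  (+0.5306+0.2685i)·(-0.1726+0.2949i)
Y_1^0(R⁻¹ n̂) = -0.302200+0.000000i

Re=-0.3022 Im=0.0000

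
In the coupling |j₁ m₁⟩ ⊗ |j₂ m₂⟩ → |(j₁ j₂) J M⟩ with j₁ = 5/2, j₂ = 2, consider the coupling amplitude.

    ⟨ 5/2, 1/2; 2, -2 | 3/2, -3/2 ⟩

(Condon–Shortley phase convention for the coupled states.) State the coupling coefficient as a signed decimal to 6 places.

+√(4/35) ≈ +0.338062

√[4·3!2!1!/7! · 3!2!0!4!0!3!] = √(576/35)
  +(−1)^0/∏(0,3,2,0,0,1)! = 1/12  (running 1/12)
⟨..|..⟩ = √(576/35)·(1/12) = +0.338062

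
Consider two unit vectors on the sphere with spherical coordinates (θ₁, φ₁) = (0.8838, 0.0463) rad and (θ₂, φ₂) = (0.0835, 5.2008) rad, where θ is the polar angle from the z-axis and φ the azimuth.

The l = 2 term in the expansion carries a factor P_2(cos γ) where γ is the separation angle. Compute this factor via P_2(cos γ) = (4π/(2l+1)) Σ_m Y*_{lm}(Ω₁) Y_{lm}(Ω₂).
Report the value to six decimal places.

0.152603

Summing Y*_{l m}(θ₁,φ₁)·Y_{l m}(θ₂,φ₂) over m ∈ [−2, 2]; prefactor 4π/(2·2+1) = 2.513274:
  term(m=-2) = -0.00039 + 0.00048j   from Y*(Ω₁)=0.22991 + 0.02135j, Y(Ω₂)=-0.00150 + 0.00223j
  term(m=-1) = 0.01041 + 0.02198j   from Y*(Ω₁)=0.37841 + 0.01753j, Y(Ω₂)=0.03013 + 0.05670j
  term(m=+0) = 0.04069 + 0.00000j   from Y*(Ω₁)=0.06519 + 0.00000j, Y(Ω₂)=0.62420 + 0.00000j
  term(m=+1) = 0.01041 - 0.02198j   from Y*(Ω₁)=-0.37841 + 0.01753j, Y(Ω₂)=-0.03013 + 0.05670j
  term(m=+2) = -0.00039 - 0.00048j   from Y*(Ω₁)=0.22991 - 0.02135j, Y(Ω₂)=-0.00150 - 0.00223j
Total Σ_m = 0.06072 + 0.00000j. Multiply by 2.513274: 0.15260 + 0.00000j. P_2(cos γ) = 0.152603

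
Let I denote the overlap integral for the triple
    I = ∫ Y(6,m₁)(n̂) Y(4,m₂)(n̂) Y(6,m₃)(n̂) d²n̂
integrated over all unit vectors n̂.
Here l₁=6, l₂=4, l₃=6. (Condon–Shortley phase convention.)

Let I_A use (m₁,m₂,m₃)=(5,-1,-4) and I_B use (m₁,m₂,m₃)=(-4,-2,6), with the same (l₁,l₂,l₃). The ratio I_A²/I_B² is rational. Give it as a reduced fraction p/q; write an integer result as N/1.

Shared (l₁,l₂,l₃)=(6,4,6): N and (l;000)² cancel in I_A²/I_B².
A: Δ = 4!·8!·4!/17! = 1/15315300; Racah Σ t=0..1: t=0:+1/725760 t=1:−1/967680 = 1/2903040; ⇒ 3j(6 4 6; 5 -1 -4)² = 5/3094, sgn +1
B: Δ = 4!·8!·4!/17! = 1/15315300; Racah Σ t=2..2: t=2:+1/3870720 = 1/3870720; ⇒ 3j(6 4 6; -4 -2 6)² = 135/6188, sgn +1
I_A²/I_B² = (5/3094)/(135/6188) = 2/27

2/27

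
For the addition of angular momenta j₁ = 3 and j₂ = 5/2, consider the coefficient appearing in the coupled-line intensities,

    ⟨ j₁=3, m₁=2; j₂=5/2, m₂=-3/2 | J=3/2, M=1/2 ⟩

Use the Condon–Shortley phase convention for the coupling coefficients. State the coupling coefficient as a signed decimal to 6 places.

−√(1/21) = -0.218218

triangle: 4!×2!×1!/8! = 48/40320
(j±m)!: 5!×1!×1!×4!×2!×1! = 5760
prefactor² = (2J+1)×Δ×N² = 192/7
  k=0: +1/(0!×4!×1!×1!×1!×0!) = 1/24
  k=1: −1/(1!×3!×0!×0!×2!×1!) = -1/12
Σ = -1/24  ⇒  CG² = 192/7×(-1/24)² = 1/21
CG = −√(1/21) = -0.218218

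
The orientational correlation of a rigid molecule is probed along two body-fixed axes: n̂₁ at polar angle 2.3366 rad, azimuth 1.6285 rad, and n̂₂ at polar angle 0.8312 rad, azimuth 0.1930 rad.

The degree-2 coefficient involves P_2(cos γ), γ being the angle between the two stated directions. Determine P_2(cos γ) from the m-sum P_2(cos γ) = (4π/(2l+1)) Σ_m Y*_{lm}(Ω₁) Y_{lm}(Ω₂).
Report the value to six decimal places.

Addition theorem: P_2(cos γ) = (4π/5) Σ_m Y*_{lm}(Ω₁) Y_{lm}(Ω₂), m = −2…2:
  m=-2: Y*=(-0.199369, -0.023111)  Y=(0.195294, -0.079365)  product (-0.040770, 0.011309)
  m=-1: Y*=(0.022260, -0.385335)  Y=(0.377513, -0.073778)  product (-0.020026, -0.147111)
  m=+0: Y*=(0.139161, -0.000000)  Y=(0.114420, 0.000000)  product (0.015923, 0.000000)
  m=+1: Y*=(-0.022260, -0.385335)  Y=(-0.377513, -0.073778)  product (-0.020026, 0.147111)
  m=+2: Y*=(-0.199369, 0.023111)  Y=(0.195294, 0.079365)  product (-0.040770, -0.011309)
Total Σ_m = (-0.105669, 0.000000). Multiply by 2.513274: (-0.265574, 0.000000). P_2(cos γ) = -0.265574

-0.265574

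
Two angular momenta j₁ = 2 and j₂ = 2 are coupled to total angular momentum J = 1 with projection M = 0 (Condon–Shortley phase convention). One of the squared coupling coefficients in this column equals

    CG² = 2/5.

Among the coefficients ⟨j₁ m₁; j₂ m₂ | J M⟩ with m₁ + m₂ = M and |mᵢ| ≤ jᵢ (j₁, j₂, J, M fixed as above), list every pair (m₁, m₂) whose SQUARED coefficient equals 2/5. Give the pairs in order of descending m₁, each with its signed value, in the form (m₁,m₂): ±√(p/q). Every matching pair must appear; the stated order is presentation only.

(2,-2): +√(2/5); (-2,2): −√(2/5)

Admissible pairs with m₁+m₂ = M = 0: (-2,2), (-1,1), (0,0), (1,-1), (2,-2)
  (m₁,m₂)=(2,-2): CG² = 2/5, CG = +√(2/5)   ← matches the target
  (m₁,m₂)=(1,-1): CG² = 1/10, CG = −√(1/10)
  (m₁,m₂)=(0,0): CG² = 0/1, CG = 0
  (m₁,m₂)=(-1,1): CG² = 1/10, CG = +√(1/10)
  (m₁,m₂)=(-2,2): CG² = 2/5, CG = −√(2/5)   ← matches the target
Pairs with CG² = 2/5: (2,-2): +√(2/5); (-2,2): −√(2/5)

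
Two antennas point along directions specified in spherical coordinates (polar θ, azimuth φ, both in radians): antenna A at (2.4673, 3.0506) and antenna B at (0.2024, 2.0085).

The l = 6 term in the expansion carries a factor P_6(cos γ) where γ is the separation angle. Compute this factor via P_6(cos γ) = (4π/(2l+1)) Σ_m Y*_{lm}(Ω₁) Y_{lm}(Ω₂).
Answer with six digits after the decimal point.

Summing Y*_{l m}(θ₁,φ₁)·Y_{l m}(θ₂,φ₂) over m ∈ [−6, 6]; prefactor 4π/(2·6+1) = 0.966644:
  term(m=-6) = 0.00000 - 0.00000j   from Y*(Ω₁)=0.02445 - 0.01486j, Y(Ω₂)=0.00003 + 0.00002j
  term(m=-5) = -0.00003 + 0.00006j   from Y*(Ω₁)=0.11140 - 0.05450j, Y(Ω₂)=-0.00044 + 0.00031j
  term(m=-4) = -0.00089 - 0.00148j   from Y*(Ω₁)=0.28938 - 0.11024j, Y(Ω₂)=-0.00100 - 0.00548j
  term(m=-3) = 0.01800 - 0.00028j   from Y*(Ω₁)=0.44268 - 0.12393j, Y(Ω₂)=0.03787 + 0.00998j
  term(m=-2) = -0.02668 + 0.04732j   from Y*(Ω₁)=0.28763 - 0.05293j, Y(Ω₂)=-0.11901 + 0.14263j
  term(m=-1) = 0.05527 + 0.09462j   from Y*(Ω₁)=-0.20384 + 0.01860j, Y(Ω₂)=-0.22692 - 0.48489j
  term(m=+0) = -0.22735 + 0.00000j   from Y*(Ω₁)=-0.36444 + 0.00000j, Y(Ω₂)=0.62382 + 0.00000j
  term(m=+1) = 0.05527 - 0.09462j   from Y*(Ω₁)=0.20384 + 0.01860j, Y(Ω₂)=0.22692 - 0.48489j
  term(m=+2) = -0.02668 - 0.04732j   from Y*(Ω₁)=0.28763 + 0.05293j, Y(Ω₂)=-0.11901 - 0.14263j
  term(m=+3) = 0.01800 + 0.00028j   from Y*(Ω₁)=-0.44268 - 0.12393j, Y(Ω₂)=-0.03787 + 0.00998j
  term(m=+4) = -0.00089 + 0.00148j   from Y*(Ω₁)=0.28938 + 0.11024j, Y(Ω₂)=-0.00100 + 0.00548j
  term(m=+5) = -0.00003 - 0.00006j   from Y*(Ω₁)=-0.11140 - 0.05450j, Y(Ω₂)=0.00044 + 0.00031j
  term(m=+6) = 0.00000 + 0.00000j   from Y*(Ω₁)=0.02445 + 0.01486j, Y(Ω₂)=0.00003 - 0.00002j
Total Σ_m = -0.13601 - 0.00000j. Multiply by 0.966644: -0.13148 - 0.00000j. P_6(cos γ) = -0.131476

-0.131476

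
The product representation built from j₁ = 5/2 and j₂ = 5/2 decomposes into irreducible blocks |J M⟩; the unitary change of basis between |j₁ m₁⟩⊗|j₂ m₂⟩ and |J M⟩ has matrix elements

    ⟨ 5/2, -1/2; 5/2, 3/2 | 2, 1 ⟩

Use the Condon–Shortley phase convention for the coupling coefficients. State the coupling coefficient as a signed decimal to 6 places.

j₁+j₂−J=3  J+j₁−j₂=2  J−j₁+j₂=2  j₁+j₂+J+1=8
(j₁±m₁, j₂±m₂, J±M) = (2,3,4,1,3,1)
P² = 36/7
sum k=2..3:
  [2] +1/4 = 1/4
  [3] −1/12 = -1/12
S = 1/6
C² = P²·S² = 1/7 ; C = +0.377964

+0.377964  (= +√(1/7))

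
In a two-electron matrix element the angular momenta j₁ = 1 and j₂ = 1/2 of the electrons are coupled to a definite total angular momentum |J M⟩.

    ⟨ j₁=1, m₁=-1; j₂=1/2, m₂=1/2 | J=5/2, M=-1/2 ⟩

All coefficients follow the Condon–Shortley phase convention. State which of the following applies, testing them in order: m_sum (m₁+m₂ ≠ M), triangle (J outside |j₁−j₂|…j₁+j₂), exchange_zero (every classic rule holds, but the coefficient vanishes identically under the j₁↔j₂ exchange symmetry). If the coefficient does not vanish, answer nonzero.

m-sum: m₁+m₂ = -1+1/2 = -1/2, M = -1/2  ✓
triangle: need |j₁−j₂| ≤ J ≤ j₁+j₂, i.e. J ∈ [1/2, 3/2]; J = 5/2 is outside ✗ ⇒ coefficient is 0

triangle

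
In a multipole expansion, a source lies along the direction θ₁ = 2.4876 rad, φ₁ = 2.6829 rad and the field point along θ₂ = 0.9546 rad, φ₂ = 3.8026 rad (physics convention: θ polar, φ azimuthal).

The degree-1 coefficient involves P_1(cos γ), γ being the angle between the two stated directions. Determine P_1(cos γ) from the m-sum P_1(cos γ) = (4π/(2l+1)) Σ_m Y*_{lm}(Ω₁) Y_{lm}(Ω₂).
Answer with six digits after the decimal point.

Expand P_1 via completeness: Σ_{m} conj(Y_{1,m}) at Ω₁ times Y_{1,m} at Ω₂ —
  [-1]  conj(Y_{1,-1})(Ω₁) = -0.18846 + 0.09306j ; Y_{1,-1}(Ω₂) = -0.22257 + 0.17309j ; Δ = 0.02584 - 0.05333j
  [+0]  conj(Y_{1,0})(Ω₁) = -0.38778 + 0.00000j ; Y_{1,0}(Ω₂) = 0.28238 + 0.00000j ; Δ = -0.10950 + 0.00000j
  [+1]  conj(Y_{1,1})(Ω₁) = 0.18846 + 0.09306j ; Y_{1,1}(Ω₂) = 0.22257 + 0.17309j ; Δ = 0.02584 + 0.05333j
Total Σ_m = -0.05783 + 0.00000j. Multiply by 4.188790: -0.24225 + 0.00000j. P_1(cos γ) = -0.242247

-0.242247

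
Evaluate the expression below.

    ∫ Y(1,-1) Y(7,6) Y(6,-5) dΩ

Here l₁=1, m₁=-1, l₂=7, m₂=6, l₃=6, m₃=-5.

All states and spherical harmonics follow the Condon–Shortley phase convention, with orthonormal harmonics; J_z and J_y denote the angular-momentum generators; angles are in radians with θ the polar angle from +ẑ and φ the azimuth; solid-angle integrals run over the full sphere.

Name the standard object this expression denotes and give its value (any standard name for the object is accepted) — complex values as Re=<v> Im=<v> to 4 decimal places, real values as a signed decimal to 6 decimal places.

This is a Gaunt coefficient — the integral of a triple product of spherical harmonics over the sphere.
Rules hold: Σm=0, L=14 even, 6≤6≤8.
N = 3·15·13 = 585
Δ = 2!·0!·12!/15! = 1/1365
Racah Σ t=1..1: t=1:−1/518400 = -1/518400
⇒ 3j(1 7 6; 0 0 0)² = 7/195, sgn -1
Racah Σ t=2..2: t=2:+1/79833600 = 1/79833600
⇒ 3j(1 7 6; -1 6 -5)² = 2/35, sgn -1
4πI² = N·(3j₀)²·(3jₘ)² = 6/5
I = +1·√(1.2/4π) = 0.30901936

Gaunt coefficient, +0.309019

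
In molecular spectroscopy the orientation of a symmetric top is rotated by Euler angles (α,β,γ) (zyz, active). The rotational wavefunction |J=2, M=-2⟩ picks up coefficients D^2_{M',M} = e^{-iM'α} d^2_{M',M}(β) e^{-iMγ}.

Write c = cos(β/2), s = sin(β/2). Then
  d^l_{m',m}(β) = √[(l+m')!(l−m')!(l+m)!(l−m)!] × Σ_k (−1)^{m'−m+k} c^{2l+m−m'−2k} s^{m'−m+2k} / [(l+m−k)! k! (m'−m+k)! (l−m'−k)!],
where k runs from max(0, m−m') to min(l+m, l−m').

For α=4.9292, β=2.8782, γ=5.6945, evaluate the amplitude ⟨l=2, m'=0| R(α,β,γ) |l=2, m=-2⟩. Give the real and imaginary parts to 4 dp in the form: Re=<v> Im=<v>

D^2_{0,-2}(4.9292,2.8782,5.6945) = e^{-i·0·4.9292}·d^2_{0,-2}(2.8782)·e^{-i·-2·5.6945}. Compute d first:
c=cos(2.878200/2)=0.131316, s=sin(2.878200/2)=0.991341; N=√[2·2·1·24]=9.797959
k∈{0} keeps every argument non-negative
  k=0: (−1)^2·9.7980/(4)·0.1313^2·0.9913^2 = +0.041510
d^2_{0,-2}(2.8782) = +0.041510
Attach z-rotation phases: D = e^{-i(0)(4.9292)}·(+0.041510)·e^{-i(-2)(5.6945)} = +0.015913-0.038339i

Re=0.0159 Im=-0.0383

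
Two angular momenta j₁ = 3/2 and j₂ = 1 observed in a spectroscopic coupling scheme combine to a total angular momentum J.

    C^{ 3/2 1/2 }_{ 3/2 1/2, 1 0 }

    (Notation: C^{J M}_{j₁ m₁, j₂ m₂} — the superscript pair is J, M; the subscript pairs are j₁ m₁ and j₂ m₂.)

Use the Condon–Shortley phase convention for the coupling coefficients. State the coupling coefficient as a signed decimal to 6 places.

√[4·1!2!1!/5! · 2!1!1!1!2!1!] = √(4/15)
  +(−1)^0/∏(0,1,1,1,1,0)! = 1  (running 1)
  +(−1)^1/∏(1,0,0,0,2,1)! = -1/2  (running 1/2)
⟨..|..⟩ = √(4/15)·(1/2) = +0.258199

+0.258199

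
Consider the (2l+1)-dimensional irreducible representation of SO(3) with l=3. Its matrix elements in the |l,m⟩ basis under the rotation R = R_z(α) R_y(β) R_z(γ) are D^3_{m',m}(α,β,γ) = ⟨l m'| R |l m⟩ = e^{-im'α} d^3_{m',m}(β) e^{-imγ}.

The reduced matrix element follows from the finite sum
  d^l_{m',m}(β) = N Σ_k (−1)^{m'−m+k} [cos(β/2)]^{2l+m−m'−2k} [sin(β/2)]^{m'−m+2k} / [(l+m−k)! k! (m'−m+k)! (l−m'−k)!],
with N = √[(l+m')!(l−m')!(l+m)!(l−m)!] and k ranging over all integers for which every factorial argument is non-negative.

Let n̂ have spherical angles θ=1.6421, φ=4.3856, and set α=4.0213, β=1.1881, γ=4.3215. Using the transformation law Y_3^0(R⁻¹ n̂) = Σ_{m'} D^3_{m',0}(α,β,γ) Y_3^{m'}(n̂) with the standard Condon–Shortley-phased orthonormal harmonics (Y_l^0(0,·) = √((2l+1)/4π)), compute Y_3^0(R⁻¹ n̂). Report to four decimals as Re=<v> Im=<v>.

Need the full column D^3_{m',0} for m'=−3..3 at α=4.0213, β=1.1881, γ=4.3215.
cos(β/2)=0.828681, sin(β/2)=0.559722
d^3_{-3,0}: single k=3 term ⇒ +0.446265;  D = +0.391105-0.214918i
d^3_{-2,0}: k∈[2..3] ⇒ +0.809196 -0.369168 = +0.440028;  D = -0.082506+0.432224i
d^3_{-1,0}: k∈[1..3] ⇒ +0.757702 -1.037027 +0.157703 = -0.121622;  D = +0.077519+0.093716i
d^3_{0,0}: k∈[0..3] ⇒ +0.323834 -1.329645 +0.606605 -0.030749 = -0.429955;  D = -0.429955+0.000000i
d^3_{1,0}: k∈[0..2] ⇒ -0.757702 +1.037027 -0.157703 = +0.121622;  D = -0.077519+0.093716i
d^3_{2,0}: k∈[0..1] ⇒ +0.809196 -0.369168 = +0.440028;  D = -0.082506-0.432224i
d^3_{3,0}: single k=0 term ⇒ -0.446265;  D = -0.391105-0.214918i
Y_3^{m'}(θ=1.6421,φ=4.3856) and Σ D·Y over m':
  (+0.3911-0.2149i)·(+0.3440-0.2305i)  (-0.0825+0.4322i)·(+0.0575+0.0440i)  (+0.0775+0.0937i)·(+0.1009-0.2976i)  (-0.4300+0.0000i)·(+0.0791+0.0000i)  (-0.0775+0.0937i)·(-0.1009-0.2976i)  (-0.0825-0.4322i)·(+0.0575-0.0440i)  (-0.3911-0.2149i)·(-0.3440-0.2305i)
Y_3^0(R⁻¹ n̂) = +0.159801+0.000000i

Re=0.1598 Im=0.0000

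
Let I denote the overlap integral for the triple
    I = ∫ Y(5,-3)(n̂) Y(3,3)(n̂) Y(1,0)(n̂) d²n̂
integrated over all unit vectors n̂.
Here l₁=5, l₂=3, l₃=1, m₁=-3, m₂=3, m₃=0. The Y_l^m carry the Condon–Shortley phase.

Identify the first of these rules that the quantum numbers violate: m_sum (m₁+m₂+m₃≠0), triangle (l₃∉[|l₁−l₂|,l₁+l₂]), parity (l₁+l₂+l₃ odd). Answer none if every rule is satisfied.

m₁+m₂+m₃ = -3 + 3 + 0 = 0  ✓
triangle: need |l₁−l₂| ≤ l₃ ≤ l₁+l₂ = [2,8]; l₃=1 is outside  ✗
parity: l₁+l₂+l₃ = 9 is odd

triangle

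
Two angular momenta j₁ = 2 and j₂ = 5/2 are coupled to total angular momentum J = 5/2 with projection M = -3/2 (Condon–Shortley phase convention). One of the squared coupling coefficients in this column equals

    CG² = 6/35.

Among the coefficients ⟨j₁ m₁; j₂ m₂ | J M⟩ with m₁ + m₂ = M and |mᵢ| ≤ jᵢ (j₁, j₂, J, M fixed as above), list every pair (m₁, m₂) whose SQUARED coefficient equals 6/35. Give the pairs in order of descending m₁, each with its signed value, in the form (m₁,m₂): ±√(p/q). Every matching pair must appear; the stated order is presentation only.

Admissible pairs with m₁+m₂ = M = -3/2: (-2,1/2), (-1,-1/2), (0,-3/2), (1,-5/2)
  (m₁,m₂)=(1,-5/2): CG² = 3/7, CG = +√(3/7)
  (m₁,m₂)=(0,-3/2): CG² = 1/70, CG = −√(1/70)
  (m₁,m₂)=(-1,-1/2): CG² = 6/35, CG = −√(6/35)   ← matches the target
  (m₁,m₂)=(-2,1/2): CG² = 27/70, CG = +√(27/70)
Pairs with CG² = 6/35: (-1,-1/2): −√(6/35)

(-1,-1/2): −√(6/35)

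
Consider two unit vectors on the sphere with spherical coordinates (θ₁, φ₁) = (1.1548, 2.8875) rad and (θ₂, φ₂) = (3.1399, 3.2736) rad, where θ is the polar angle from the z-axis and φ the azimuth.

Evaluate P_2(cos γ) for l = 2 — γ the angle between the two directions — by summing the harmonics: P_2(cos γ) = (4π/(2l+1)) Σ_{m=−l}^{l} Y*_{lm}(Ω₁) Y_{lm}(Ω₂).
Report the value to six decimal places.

Term-by-term m-sum for l=2 (normalisation 4π/5 = 2.513274):
  term(m=-2) = (0.000000, -0.000000)   from Y*(Ω₁)=(0.282354, -0.157265), Y(Ω₂)=(0.000001, -0.000000)
  term(m=-1) = (-0.000346, 0.000141)   from Y*(Ω₁)=(-0.276394, 0.071781), Y(Ω₂)=(0.001296, -0.000172)
  term(m=+0) = (-0.101482, -0.000000)   from Y*(Ω₁)=(-0.160883, -0.000000), Y(Ω₂)=(0.630780, 0.000000)
  term(m=+1) = (-0.000346, -0.000141)   from Y*(Ω₁)=(0.276394, 0.071781), Y(Ω₂)=(-0.001296, -0.000172)
  term(m=+2) = (0.000000, 0.000000)   from Y*(Ω₁)=(0.282354, 0.157265), Y(Ω₂)=(0.000001, 0.000000)
Accumulated sum (-0.102173, 0.000000); after 4π/(2l+1) scaling, (-0.256789, 0.000000) ⇒ P_2 = -0.256789

-0.256789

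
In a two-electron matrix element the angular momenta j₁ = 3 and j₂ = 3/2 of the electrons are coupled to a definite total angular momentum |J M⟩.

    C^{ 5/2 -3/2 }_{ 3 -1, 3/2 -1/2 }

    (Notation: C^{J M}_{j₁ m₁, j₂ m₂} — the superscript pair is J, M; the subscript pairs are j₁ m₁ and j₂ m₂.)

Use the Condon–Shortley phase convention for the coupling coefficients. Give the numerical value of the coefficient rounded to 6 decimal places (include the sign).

√[6·2!4!1!/8! · 2!4!1!2!1!4!] = √(576/35)
  +(−1)^0/∏(0,2,4,1,0,0)! = 1/48  (running 1/48)
  +(−1)^1/∏(1,1,3,0,1,1)! = -1/6  (running -7/48)
⟨..|..⟩ = √(576/35)·(-7/48) = -0.591608

-0.591608  (= −√(7/20))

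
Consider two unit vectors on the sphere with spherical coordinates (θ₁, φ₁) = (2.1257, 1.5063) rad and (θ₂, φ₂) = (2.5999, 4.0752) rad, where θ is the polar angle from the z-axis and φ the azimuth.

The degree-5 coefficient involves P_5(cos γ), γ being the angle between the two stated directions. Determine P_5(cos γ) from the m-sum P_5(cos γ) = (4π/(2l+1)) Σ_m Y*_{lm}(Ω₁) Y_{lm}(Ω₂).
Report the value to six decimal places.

0.150876

Summing Y*_{l m}(θ₁,φ₁)·Y_{l m}(θ₂,φ₂) over m ∈ [−5, 5]; prefactor 4π/(2·5+1) = 1.142397:
  m=-5: (0.06525 + 0.19527j) × (0.00075 - 0.01689j) = 0.00335 - 0.00096j  (running Σ = 0.00335 - 0.00096j)
  m=-4: (-0.39021 + 0.10296j) × (0.07370 - 0.04965j) = -0.02365 + 0.02696j  (running Σ = -0.02030 + 0.02601j)
  m=-3: (-0.06119 - 0.31231j) × (0.25059 + 0.08886j) = 0.01242 - 0.08370j  (running Σ = -0.00788 - 0.05769j)
  m=-2: (-0.10699 + 0.01388j) × (0.13559 + 0.44395j) = -0.02067 - 0.04562j  (running Σ = -0.02855 - 0.10331j)
  m=-1: (-0.02225 - 0.34448j) × (-0.20049 + 0.27087j) = 0.09777 + 0.06304j  (running Σ = 0.06922 - 0.04027j)
  m=0: (-0.02609 + 0.00000j) × (0.24396 + 0.00000j) = -0.00637 + 0.00000j  (running Σ = 0.06285 - 0.04027j)
  m=1: (0.02225 - 0.34448j) × (0.20049 + 0.27087j) = 0.09777 - 0.06304j  (running Σ = 0.16062 - 0.10331j)
  m=2: (-0.10699 - 0.01388j) × (0.13559 - 0.44395j) = -0.02067 + 0.04562j  (running Σ = 0.13995 - 0.05769j)
  m=3: (0.06119 - 0.31231j) × (-0.25059 + 0.08886j) = 0.01242 + 0.08370j  (running Σ = 0.15237 + 0.02601j)
  m=4: (-0.39021 - 0.10296j) × (0.07370 + 0.04965j) = -0.02365 - 0.02696j  (running Σ = 0.12872 - 0.00096j)
  m=5: (-0.06525 + 0.19527j) × (-0.00075 - 0.01689j) = 0.00335 + 0.00096j  (running Σ = 0.13207 - 0.00000j)
Accumulated sum 0.13207 - 0.00000j; after 4π/(2l+1) scaling, 0.15088 - 0.00000j ⇒ P_5 = 0.150876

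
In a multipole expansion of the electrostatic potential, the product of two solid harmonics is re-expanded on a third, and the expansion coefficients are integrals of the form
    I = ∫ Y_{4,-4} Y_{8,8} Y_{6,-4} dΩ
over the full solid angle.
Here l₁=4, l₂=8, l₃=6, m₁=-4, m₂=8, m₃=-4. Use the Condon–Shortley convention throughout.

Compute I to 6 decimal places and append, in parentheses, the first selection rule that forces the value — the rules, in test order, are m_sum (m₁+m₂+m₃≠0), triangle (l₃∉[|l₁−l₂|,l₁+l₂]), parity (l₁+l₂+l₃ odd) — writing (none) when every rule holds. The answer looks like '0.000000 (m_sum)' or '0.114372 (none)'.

-0.128978 (none)

m-sum 0 ✓  L=18 even ✓  4≤6≤12 ✓
Π(2lᵢ+1) = 9×17×13 = 1989
triangle coeff Δ(4,8,6) = 1/23279256
Σ_t [2,4]: t=2:+1/1658880 t=3:−1/518400 t=4:+1/1658880 = -1/1382400
(3j)²=504/46189 [(4 8 6; 0 0 0)], sign=-1
Σ_t [6,6]: t=6:+1/5225472000 = 1/5225472000
(3j)²=28/2907 [(4 8 6; -4 8 -4)], sign=+1
⇒ 4πI² = 14112/67507
I = (-1)√(14112/67507/(4π)) = -0.12897779
No selection rule forces the value: the integral is nonzero (none).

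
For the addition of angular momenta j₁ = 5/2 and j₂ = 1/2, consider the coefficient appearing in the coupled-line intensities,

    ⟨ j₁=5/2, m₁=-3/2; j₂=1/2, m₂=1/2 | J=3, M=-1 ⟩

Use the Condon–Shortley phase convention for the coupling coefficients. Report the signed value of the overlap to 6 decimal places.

+0.577350  (= +√(1/3))

triangle: 0!*5!*1!/7! = 120/5040
(j±m)!: 1!*4!*1!*0!*2!*4! = 1152
prefactor² = (2J+1)*Δ*N² = 192
  k=0: +1/(0!*0!*4!*1!*1!*0!) = 1/24
Σ = 1/24  ⇒  CG² = 192*(1/24)² = 1/3
CG = +√(1/3) = +0.577350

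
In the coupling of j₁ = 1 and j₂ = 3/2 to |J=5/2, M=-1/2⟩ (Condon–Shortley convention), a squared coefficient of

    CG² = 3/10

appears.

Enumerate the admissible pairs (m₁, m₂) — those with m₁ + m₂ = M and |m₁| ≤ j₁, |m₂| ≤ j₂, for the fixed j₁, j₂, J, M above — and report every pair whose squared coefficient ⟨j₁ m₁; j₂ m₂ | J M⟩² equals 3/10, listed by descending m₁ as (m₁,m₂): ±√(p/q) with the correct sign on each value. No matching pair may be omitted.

Admissible pairs with m₁+m₂ = M = -1/2: (-1,1/2), (0,-1/2), (1,-3/2)
  (m₁,m₂)=(1,-3/2): CG² = 1/10, CG = +√(1/10)
  (m₁,m₂)=(0,-1/2): CG² = 3/5, CG = +√(3/5)
  (m₁,m₂)=(-1,1/2): CG² = 3/10, CG = +√(3/10)   ← matches the target
Pairs with CG² = 3/10: (-1,1/2): +√(3/10)

(-1,1/2): +√(3/10)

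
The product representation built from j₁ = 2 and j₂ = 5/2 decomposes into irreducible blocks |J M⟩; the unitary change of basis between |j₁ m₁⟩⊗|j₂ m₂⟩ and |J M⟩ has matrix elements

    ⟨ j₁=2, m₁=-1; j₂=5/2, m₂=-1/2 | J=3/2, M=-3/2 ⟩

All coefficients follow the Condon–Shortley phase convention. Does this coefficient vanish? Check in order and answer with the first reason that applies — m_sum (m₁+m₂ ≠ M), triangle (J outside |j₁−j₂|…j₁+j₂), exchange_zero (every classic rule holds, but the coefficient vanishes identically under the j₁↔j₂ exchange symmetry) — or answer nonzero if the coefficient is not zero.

nonzero

m-sum: m₁+m₂ = -1+(-1/2) = -3/2, M = -3/2  ✓
triangle: |j₁−j₂| = 1/2 ≤ J = 3/2 ≤ j₁+j₂ = 9/2  ✓
exchange: j₁≠j₂ or m₁≠m₂ — the exchange symmetry imposes no constraint here
value check: CG = +√(9/35) = +0.507093 ≠ 0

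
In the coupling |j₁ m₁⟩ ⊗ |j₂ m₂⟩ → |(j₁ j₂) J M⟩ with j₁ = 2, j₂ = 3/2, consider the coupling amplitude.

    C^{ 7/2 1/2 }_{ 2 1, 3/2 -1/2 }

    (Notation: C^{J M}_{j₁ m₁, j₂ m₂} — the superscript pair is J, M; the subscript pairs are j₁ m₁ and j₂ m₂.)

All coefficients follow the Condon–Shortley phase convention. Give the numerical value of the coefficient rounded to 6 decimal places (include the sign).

+√(12/35) = +0.585540

triangle: 0!·4!·3!/8! = 144/40320
(j±m)!: 3!·1!·1!·2!·4!·3! = 1728
prefactor² = (2J+1)·Δ·N² = 1728/35
  k=0: +1/(0!·0!·1!·1!·3!·2!) = 1/12
Σ = 1/12  ⇒  CG² = 1728/35·(1/12)² = 12/35
CG = +√(12/35) = +0.585540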